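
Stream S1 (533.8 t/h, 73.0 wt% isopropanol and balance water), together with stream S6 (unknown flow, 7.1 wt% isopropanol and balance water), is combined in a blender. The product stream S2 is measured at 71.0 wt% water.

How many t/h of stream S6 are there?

1072 t/h

Let S6 be the unknown flow. Total out = 533.8 + S6.
water balance: 144.13 + 0.929·S6 = 0.710·(533.8 + S6)
(0.929 − 0.710)·S6 = 0.710×533.8 − 144.13 = 234.87
S6 = 234.87 / 0.219 = 1072.5 t/h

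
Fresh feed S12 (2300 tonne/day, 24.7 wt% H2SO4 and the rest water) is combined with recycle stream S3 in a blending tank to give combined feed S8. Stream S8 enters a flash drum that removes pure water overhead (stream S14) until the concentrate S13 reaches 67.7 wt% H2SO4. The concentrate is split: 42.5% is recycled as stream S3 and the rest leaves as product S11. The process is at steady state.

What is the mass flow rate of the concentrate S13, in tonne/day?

1459 tonne/day

Overall H2SO4 balance (none leaves overhead): H2SO4 in fresh feed = H2SO4 in product, i.e. 2300×0.247 = (1−0.425)·S13·0.677.
S13 = 568.1/(0.677×0.575) = 1459.4 tonne/day.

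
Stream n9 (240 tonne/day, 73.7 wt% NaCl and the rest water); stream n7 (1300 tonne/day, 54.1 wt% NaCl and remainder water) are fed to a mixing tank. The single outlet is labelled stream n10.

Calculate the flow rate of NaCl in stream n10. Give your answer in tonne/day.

NaCl out = NaCl in = 240×0.737 + 1300×0.541 = 880.18 tonne/day.

880.2 tonne/day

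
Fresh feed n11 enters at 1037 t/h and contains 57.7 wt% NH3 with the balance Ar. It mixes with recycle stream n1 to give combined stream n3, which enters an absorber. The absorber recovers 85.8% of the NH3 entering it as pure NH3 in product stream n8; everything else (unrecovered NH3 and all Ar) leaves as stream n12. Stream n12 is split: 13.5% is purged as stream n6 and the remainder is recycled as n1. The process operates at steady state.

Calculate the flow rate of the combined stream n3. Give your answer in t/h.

3931 t/h

Ar enters only via n11 and leaves only via the purge: 1037×0.423 = 0.135×(Ar in n12), and the absorber passes all Ar, so Ar in n3 = Ar in n12 = 3249.3 t/h.
NH3 in n3: m_A = 1037×0.577 + (1−0.135)·(1−0.858)·m_A, so m_A = 598.35/0.8772 = 682.14 t/h.
n3 = 682.14 + 3249.3 = 3931.4 t/h.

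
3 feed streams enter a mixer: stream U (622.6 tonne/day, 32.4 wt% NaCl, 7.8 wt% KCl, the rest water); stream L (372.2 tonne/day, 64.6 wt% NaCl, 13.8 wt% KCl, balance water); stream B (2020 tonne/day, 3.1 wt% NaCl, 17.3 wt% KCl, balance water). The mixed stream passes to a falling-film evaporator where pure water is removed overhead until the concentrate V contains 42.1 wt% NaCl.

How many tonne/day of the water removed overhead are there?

NaCl entering = 622.6×0.324 + 372.2×0.646 + 2020×0.031 = 504.78 tonne/day.
All NaCl reports to V, so V = 504.78/0.421 = 1199 tonne/day.
Total feed = 3014.8 tonne/day; overhead = 3014.8 − 1199 = 1815.8 tonne/day.

1816 tonne/day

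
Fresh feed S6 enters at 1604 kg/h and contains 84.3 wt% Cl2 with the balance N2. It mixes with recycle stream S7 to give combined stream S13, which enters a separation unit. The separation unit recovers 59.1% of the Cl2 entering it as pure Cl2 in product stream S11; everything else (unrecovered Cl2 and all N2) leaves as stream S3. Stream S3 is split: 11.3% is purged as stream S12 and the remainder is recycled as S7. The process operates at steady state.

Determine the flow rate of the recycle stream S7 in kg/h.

N2 enters only via S6 and leaves only via the purge: 1604×0.157 = 0.113×(N2 in S3), and the separation unit passes all N2, so N2 in S13 = N2 in S3 = 2228.6 kg/h.
Cl2 in S13: m_A = 1604×0.843 + (1−0.113)·(1−0.591)·m_A, so m_A = 1352.2/0.6372 = 2122 kg/h.
S3 = (1−0.591)×2122 + 2228.6 = 3096.5 kg/h.
Recycle S7 = (1−0.113)×3096.5 = 2746.6 kg/h.

2747 kg/h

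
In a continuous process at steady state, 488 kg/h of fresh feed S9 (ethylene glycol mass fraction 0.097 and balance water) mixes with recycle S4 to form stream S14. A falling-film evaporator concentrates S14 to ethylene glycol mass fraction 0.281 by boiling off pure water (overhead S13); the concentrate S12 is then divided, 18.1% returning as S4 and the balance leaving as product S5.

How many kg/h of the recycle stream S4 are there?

Overall ethylene glycol balance (none leaves overhead): ethylene glycol in fresh feed = ethylene glycol in product, i.e. 488×0.097 = (1−0.181)·S12·0.281.
S12 = 47.336/(0.281×0.819) = 205.68 kg/h.
Recycle S4 = 0.181×205.68 = 37.229 kg/h.

37.23 kg/h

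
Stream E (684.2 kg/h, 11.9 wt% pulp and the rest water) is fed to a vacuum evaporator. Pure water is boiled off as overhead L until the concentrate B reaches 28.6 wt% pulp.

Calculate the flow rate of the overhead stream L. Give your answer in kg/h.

pulp is conserved: 684.2×0.119 = 81.42 kg/h all reports to the concentrate.
Concentrate = 81.42/(target fraction) = 284.68 kg/h.
Overhead = 684.2 − 284.68 = 399.52 kg/h.

399.5 kg/h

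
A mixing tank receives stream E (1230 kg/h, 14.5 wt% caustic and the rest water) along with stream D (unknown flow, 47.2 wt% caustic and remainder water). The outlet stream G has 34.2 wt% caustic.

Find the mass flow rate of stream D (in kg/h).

1864 kg/h

Let D be the unknown flow. Total out = 1230 + D.
caustic balance: 178.35 + 0.472·D = 0.342·(1230 + D)
(0.472 − 0.342)·D = 0.342×1230 − 178.35 = 242.31
D = 242.31 / 0.130 = 1863.9 kg/h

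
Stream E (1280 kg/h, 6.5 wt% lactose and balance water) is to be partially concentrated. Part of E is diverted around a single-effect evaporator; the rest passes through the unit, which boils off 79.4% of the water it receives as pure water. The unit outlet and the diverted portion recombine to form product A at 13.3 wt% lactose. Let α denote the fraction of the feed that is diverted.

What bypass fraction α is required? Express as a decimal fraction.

All 1280×0.065 = 83.2 kg/h of lactose reaches A, so A = 83.2/0.133 = 625.56 kg/h and vapour = 654.44 kg/h.
The evaporator receives (1−α)·1280 of feed at 0.935 water and removes 0.794 of that water:
0.794×0.935×(1−α)×1280 = 654.44
(1−α) = 654.44/950.26 = 0.6887;  α = 0.3113.

0.311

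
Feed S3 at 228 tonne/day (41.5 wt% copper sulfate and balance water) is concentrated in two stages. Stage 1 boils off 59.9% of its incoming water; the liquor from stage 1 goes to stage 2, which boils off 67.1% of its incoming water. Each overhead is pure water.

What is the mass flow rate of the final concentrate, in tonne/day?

water in feed = 228×0.585 = 133.38 tonne/day.
After stage 1: water left = (1−0.599)×133.38 = 53.485; stream total = 148.11 tonne/day.
After stage 2: water left = (1−0.671)×53.485 = 17.597; final concentrate = 112.22 tonne/day.

112.2 tonne/day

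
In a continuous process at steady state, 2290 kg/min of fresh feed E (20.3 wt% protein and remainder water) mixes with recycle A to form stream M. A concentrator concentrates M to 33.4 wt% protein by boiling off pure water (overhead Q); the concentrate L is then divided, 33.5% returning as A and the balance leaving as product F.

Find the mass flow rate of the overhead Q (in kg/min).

Overall protein balance (none leaves overhead): protein in fresh feed = protein in product, i.e. 2290×0.203 = (1−0.335)·L·0.334.
L = 464.87/(0.334×0.665) = 2093 kg/min.
Recycle A = 0.335×2093 = 701.15 kg/min.
Combined feed M = 2290 + 701.15 = 2991.1 kg/min.
Overhead Q = M − L = 2991.1 − 2093 = 898.17 kg/min.

898.2 kg/min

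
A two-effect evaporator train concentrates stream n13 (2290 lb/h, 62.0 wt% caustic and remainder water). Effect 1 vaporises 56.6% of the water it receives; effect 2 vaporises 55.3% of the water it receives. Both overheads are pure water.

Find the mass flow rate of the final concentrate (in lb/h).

water in feed = 2290×0.380 = 870.2 lb/h.
After stage 1: water left = (1−0.566)×870.2 = 377.67; stream total = 1797.5 lb/h.
After stage 2: water left = (1−0.553)×377.67 = 168.82; final concentrate = 1588.6 lb/h.

1589 lb/h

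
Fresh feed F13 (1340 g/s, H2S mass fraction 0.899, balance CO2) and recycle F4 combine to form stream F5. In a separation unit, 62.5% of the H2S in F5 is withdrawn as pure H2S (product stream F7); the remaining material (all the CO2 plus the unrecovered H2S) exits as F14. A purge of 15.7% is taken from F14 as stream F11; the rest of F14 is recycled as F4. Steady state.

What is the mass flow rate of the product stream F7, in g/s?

H2S in F5: m_A = 1340×0.899 + (1−0.157)·(1−0.625)·m_A, so m_A = 1204.7/0.6839 = 1761.5 g/s.
Product F7 = 0.625×1761.5 = 1101 g/s.

1101 g/s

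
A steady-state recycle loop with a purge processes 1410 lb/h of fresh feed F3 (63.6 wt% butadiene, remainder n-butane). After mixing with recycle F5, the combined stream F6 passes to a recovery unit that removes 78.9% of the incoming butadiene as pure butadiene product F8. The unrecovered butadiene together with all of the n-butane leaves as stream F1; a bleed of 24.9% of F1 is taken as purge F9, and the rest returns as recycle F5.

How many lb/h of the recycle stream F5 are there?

1717 lb/h

n-butane enters only via F3 and leaves only via the purge: 1410×0.364 = 0.249×(n-butane in F1), and the recovery unit passes all n-butane, so n-butane in F6 = n-butane in F1 = 2061.2 lb/h.
butadiene in F6: m_A = 1410×0.636 + (1−0.249)·(1−0.789)·m_A, so m_A = 896.76/0.8415 = 1065.6 lb/h.
F1 = (1−0.789)×1065.6 + 2061.2 = 2286.1 lb/h.
Recycle F5 = (1−0.249)×2286.1 = 1716.8 lb/h.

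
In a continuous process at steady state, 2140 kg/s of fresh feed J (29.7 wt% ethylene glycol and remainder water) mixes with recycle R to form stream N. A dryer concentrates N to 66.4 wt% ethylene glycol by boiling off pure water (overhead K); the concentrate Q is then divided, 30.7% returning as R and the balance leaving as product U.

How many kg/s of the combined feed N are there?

2564 kg/s

Overall ethylene glycol balance (none leaves overhead): ethylene glycol in fresh feed = ethylene glycol in product, i.e. 2140×0.297 = (1−0.307)·Q·0.664.
Q = 635.58/(0.664×0.693) = 1381.2 kg/s.
Recycle R = 0.307×1381.2 = 424.04 kg/s.
Combined feed N = 2140 + 424.04 = 2564 kg/s.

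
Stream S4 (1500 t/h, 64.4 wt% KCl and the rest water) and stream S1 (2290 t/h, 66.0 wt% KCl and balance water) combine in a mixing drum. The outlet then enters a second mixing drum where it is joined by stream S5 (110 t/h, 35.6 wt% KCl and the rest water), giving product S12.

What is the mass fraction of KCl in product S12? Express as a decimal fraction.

Overall, product flow = 3900 t/h.
KCl in = 1500×0.644 + 2290×0.660 + 110×0.356 = 2516.6 t/h.
KCl fraction in S12 = 0.645.

0.645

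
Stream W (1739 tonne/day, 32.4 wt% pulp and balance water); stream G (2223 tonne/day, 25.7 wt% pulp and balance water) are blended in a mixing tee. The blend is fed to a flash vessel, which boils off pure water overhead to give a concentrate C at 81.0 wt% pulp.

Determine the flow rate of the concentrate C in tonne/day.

pulp entering = 1739×0.324 + 2223×0.257 = 1134.7 tonne/day.
All pulp reports to C, so C = 1134.7/0.810 = 1400.9 tonne/day.

1401 tonne/day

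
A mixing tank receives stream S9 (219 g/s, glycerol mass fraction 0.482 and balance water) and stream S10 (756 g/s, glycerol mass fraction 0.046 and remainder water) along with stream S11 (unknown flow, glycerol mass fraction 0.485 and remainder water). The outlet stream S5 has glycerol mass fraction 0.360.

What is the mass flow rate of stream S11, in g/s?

Let S11 be the unknown flow. Total out = 975 + S11.
glycerol balance: 140.33 + 0.485·S11 = 0.360·(975 + S11)
(0.485 − 0.360)·S11 = 0.360×975 − 140.33 = 210.67
S11 = 210.67 / 0.125 = 1685.3 g/s

1685 g/s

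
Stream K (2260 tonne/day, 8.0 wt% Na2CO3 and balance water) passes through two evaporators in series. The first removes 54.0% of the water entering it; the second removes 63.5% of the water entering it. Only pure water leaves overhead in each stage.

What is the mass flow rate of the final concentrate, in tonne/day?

water in feed = 2260×0.920 = 2079.2 tonne/day.
After stage 1: water left = (1−0.540)×2079.2 = 956.43; stream total = 1137.2 tonne/day.
After stage 2: water left = (1−0.635)×956.43 = 349.1; final concentrate = 529.9 tonne/day.

529.9 tonne/day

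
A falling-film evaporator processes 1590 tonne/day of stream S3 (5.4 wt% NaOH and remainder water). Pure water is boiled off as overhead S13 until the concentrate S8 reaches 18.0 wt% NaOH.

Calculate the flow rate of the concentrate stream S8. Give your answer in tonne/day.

NaOH is conserved: 1590×0.054 = 85.86 tonne/day all reports to the concentrate.
Concentrate = 85.86/(target fraction) = 477 tonne/day.

477 tonne/day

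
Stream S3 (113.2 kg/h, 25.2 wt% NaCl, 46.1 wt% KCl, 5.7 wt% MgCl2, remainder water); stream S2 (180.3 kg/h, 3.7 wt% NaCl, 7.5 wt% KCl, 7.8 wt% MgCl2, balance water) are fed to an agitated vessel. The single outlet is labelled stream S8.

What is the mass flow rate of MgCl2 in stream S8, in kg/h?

MgCl2 out = MgCl2 in = 113.2×0.057 + 180.3×0.078 = 20.516 kg/h.

20.52 kg/h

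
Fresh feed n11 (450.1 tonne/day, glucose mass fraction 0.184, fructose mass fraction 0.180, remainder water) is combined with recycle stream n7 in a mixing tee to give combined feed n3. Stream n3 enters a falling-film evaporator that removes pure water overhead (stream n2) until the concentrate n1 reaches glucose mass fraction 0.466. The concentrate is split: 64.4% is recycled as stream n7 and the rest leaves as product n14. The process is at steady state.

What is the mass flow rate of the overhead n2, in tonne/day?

Overall glucose balance (none leaves overhead): glucose in fresh feed = glucose in product, i.e. 450.1×0.184 = (1−0.644)·n1·0.466.
n1 = 82.818/(0.466×0.356) = 499.22 tonne/day.
Recycle n7 = 0.644×499.22 = 321.5 tonne/day.
Combined feed n3 = 450.1 + 321.5 = 771.6 tonne/day.
Overhead n2 = n3 − n1 = 771.6 − 499.22 = 272.38 tonne/day.

272.4 tonne/day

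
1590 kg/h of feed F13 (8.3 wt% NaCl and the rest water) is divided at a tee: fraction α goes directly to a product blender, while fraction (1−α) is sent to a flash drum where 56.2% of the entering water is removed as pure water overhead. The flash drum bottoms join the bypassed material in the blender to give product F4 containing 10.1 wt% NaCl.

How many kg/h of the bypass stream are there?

All 1590×0.083 = 131.97 kg/h of NaCl reaches F4, so F4 = 131.97/0.101 = 1306.6 kg/h and vapour = 283.37 kg/h.
The evaporator receives (1−α)·1590 of feed at 0.917 water and removes 0.562 of that water:
0.562×0.917×(1−α)×1590 = 283.37
(1−α) = 283.37/819.41 = 0.3458;  α = 0.6542.
Bypass flow = 0.6542×1590 = 1040.2 kg/h.

1040 kg/h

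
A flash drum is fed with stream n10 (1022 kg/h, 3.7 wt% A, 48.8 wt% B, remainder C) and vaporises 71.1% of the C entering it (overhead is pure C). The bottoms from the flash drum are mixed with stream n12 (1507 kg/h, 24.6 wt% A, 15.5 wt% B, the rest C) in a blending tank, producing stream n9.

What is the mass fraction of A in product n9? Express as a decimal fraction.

Vapour removed = 0.711×0.475×1022 = 345.15 kg/h; concentrate = 676.85 kg/h.
A reaching the mixer = 37.814 (from concentrate) + 1507×0.246 = 408.54 kg/h.
Product flow = 676.85 + 1507 = 2183.8 kg/h; A fraction = 0.187.

0.187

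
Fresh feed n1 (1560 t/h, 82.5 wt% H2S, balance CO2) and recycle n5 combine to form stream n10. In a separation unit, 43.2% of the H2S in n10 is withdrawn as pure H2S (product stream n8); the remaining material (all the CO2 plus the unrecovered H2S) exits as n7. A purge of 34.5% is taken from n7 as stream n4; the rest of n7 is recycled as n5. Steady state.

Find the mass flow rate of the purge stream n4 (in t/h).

674.6 t/h

CO2 enters only via n1 and leaves only via the purge: 1560×0.175 = 0.345×(CO2 in n7), and the separation unit passes all CO2, so CO2 in n10 = CO2 in n7 = 791.3 t/h.
H2S in n10: m_A = 1560×0.825 + (1−0.345)·(1−0.432)·m_A, so m_A = 1287/0.6280 = 2049.5 t/h.
n7 = (1−0.432)×2049.5 + 791.3 = 1955.4 t/h.
Purge n4 = 0.345×1955.4 = 674.62 t/h.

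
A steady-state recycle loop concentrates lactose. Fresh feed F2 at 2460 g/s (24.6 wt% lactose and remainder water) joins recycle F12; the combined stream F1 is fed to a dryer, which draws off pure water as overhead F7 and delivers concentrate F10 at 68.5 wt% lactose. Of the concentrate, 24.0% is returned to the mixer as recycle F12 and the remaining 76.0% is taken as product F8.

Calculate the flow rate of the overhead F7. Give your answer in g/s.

1577 g/s

Overall lactose balance (none leaves overhead): lactose in fresh feed = lactose in product, i.e. 2460×0.246 = (1−0.240)·F10·0.685.
F10 = 605.16/(0.685×0.760) = 1162.4 g/s.
Recycle F12 = 0.240×1162.4 = 278.98 g/s.
Combined feed F1 = 2460 + 278.98 = 2739 g/s.
Overhead F7 = F1 − F10 = 2739 − 1162.4 = 1576.6 g/s.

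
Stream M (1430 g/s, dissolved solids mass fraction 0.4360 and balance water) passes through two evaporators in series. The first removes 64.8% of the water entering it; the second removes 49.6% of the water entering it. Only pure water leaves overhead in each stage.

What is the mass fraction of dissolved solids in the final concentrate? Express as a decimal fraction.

0.8133

water in feed = 1430×0.564 = 806.52 g/s.
After stage 1: water left = (1−0.648)×806.52 = 283.9; stream total = 907.38 g/s.
After stage 2: water left = (1−0.496)×283.9 = 143.08; final concentrate = 766.56 g/s.
dissolved solids fraction = 623.48/766.56 = 0.8133.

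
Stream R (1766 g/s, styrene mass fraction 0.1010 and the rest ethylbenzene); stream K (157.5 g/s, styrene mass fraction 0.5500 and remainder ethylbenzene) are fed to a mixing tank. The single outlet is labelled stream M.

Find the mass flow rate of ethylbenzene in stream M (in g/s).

1659 g/s

ethylbenzene out = ethylbenzene in = 1766×0.899 + 157.5×0.450 = 1658.5 g/s.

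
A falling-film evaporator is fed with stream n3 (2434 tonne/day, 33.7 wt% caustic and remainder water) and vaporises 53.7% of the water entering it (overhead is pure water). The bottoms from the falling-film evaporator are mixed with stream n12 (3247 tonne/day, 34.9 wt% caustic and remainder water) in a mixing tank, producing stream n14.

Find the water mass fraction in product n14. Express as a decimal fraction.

0.594

Vapour removed = 0.537×0.663×2434 = 866.58 tonne/day; concentrate = 1567.4 tonne/day.
water reaching the mixer = 747.16 (from concentrate) + 3247×0.651 = 2861 tonne/day.
Product flow = 1567.4 + 3247 = 4814.4 tonne/day; water fraction = 0.594.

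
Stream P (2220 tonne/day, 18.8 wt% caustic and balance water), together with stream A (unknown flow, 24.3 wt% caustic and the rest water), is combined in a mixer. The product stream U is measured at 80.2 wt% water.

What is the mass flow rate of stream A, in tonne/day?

493.3 tonne/day

Let A be the unknown flow. Total out = 2220 + A.
water balance: 1802.6 + 0.757·A = 0.802·(2220 + A)
(0.757 − 0.802)·A = 0.802×2220 − 1802.6 = -22.2
A = -22.2 / -0.045 = 493.33 tonne/day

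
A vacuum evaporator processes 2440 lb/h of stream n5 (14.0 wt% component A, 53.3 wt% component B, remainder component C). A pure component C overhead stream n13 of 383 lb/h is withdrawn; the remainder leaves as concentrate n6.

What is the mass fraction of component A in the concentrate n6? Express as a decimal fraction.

component A is not removed: 2440×0.140 = 341.6 lb/h of component A enters n6.
Concentrate = 2440 − 383 = 2057 lb/h.
Mass fraction = 341.6/2057 = 0.166.

0.166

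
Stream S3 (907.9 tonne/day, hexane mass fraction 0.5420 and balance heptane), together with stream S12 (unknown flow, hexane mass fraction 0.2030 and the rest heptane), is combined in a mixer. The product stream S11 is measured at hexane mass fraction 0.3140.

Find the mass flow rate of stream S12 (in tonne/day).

1865 tonne/day

Let S12 be the unknown flow. Total out = 907.9 + S12.
hexane balance: 492.08 + 0.203·S12 = 0.314·(907.9 + S12)
(0.203 − 0.314)·S12 = 0.314×907.9 − 492.08 = -207
S12 = -207 / -0.111 = 1864.9 tonne/day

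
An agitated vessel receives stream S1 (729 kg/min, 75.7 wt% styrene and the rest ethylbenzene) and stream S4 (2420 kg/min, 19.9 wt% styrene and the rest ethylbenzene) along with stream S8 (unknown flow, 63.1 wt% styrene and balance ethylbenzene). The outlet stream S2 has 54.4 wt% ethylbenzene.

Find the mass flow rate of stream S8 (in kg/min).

2300 kg/min

Let S8 be the unknown flow. Total out = 3149 + S8.
ethylbenzene balance: 2115.6 + 0.369·S8 = 0.544·(3149 + S8)
(0.369 − 0.544)·S8 = 0.544×3149 − 2115.6 = -402.51
S8 = -402.51 / -0.175 = 2300.1 kg/min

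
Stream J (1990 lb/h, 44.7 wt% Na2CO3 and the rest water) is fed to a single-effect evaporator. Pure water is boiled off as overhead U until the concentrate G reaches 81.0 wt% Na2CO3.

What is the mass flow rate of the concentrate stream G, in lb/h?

Na2CO3 is conserved: 1990×0.447 = 889.53 lb/h all reports to the concentrate.
Concentrate = 889.53/(target fraction) = 1098.2 lb/h.

1098 lb/h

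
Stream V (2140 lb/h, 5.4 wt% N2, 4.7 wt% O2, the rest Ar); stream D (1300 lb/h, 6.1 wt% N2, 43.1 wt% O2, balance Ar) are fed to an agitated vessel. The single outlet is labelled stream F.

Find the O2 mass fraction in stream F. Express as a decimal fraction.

0.1921

Total flow out = 2140 + 1300 = 3440 lb/h.
O2 in = 2140×0.047 + 1300×0.431 = 660.88 lb/h.
O2 mass fraction in F = 660.88/3440 = 0.1921.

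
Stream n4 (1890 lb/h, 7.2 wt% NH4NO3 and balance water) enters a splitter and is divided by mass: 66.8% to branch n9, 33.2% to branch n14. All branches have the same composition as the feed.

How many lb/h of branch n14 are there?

627.5 lb/h

Branch n14 flow = 0.332×1890 = 627.48 lb/h.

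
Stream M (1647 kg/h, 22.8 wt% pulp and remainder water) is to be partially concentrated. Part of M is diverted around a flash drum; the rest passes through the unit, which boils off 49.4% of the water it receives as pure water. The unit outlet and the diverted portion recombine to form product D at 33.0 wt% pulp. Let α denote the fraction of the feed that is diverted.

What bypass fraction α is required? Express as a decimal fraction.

All 1647×0.228 = 375.52 kg/h of pulp reaches D, so D = 375.52/0.330 = 1137.9 kg/h and vapour = 509.07 kg/h.
The evaporator receives (1−α)·1647 of feed at 0.772 water and removes 0.494 of that water:
0.494×0.772×(1−α)×1647 = 509.07
(1−α) = 509.07/628.11 = 0.8105;  α = 0.1895.

0.190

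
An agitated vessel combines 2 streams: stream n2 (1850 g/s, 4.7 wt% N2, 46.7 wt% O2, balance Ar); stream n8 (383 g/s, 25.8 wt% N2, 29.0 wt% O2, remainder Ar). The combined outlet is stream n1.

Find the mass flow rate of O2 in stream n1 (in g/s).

O2 out = O2 in = 1850×0.467 + 383×0.290 = 975.02 g/s.

975 g/s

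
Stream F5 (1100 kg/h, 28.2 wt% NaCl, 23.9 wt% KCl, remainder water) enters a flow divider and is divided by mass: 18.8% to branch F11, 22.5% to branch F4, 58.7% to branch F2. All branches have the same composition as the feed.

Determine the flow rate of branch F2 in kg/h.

Branch F2 flow = 0.587×1100 = 645.7 kg/h.

645.7 kg/h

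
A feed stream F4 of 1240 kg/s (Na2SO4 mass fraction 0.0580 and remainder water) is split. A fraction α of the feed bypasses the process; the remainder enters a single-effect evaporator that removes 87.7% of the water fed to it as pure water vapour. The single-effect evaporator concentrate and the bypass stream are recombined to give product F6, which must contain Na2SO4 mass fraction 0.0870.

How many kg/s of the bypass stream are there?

739.7 kg/s

All 1240×0.058 = 71.92 kg/s of Na2SO4 reaches F6, so F6 = 71.92/0.087 = 826.67 kg/s and vapour = 413.33 kg/s.
The evaporator receives (1−α)·1240 of feed at 0.942 water and removes 0.877 of that water:
0.877×0.942×(1−α)×1240 = 413.33
(1−α) = 413.33/1024.4 = 0.4035;  α = 0.5965.
Bypass flow = 0.5965×1240 = 739.68 kg/s.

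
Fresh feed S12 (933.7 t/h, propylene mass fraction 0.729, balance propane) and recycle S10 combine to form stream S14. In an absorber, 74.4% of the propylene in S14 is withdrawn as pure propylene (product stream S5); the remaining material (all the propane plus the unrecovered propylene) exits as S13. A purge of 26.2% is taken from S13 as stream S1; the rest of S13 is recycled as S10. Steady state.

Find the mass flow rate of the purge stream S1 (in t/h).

309.3 t/h

propane enters only via S12 and leaves only via the purge: 933.7×0.271 = 0.262×(propane in S13), and the absorber passes all propane, so propane in S14 = propane in S13 = 965.77 t/h.
propylene in S14: m_A = 933.7×0.729 + (1−0.262)·(1−0.744)·m_A, so m_A = 680.67/0.8111 = 839.22 t/h.
S13 = (1−0.744)×839.22 + 965.77 = 1180.6 t/h.
Purge S1 = 0.262×1180.6 = 309.32 t/h.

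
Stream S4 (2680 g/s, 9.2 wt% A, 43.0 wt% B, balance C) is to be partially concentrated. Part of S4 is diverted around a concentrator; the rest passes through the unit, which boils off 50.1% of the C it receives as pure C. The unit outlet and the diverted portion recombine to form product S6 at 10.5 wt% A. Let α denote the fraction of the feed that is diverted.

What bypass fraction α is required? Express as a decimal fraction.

0.483

All 2680×0.092 = 246.56 g/s of A reaches S6, so S6 = 246.56/0.105 = 2348.2 g/s and vapour = 331.81 g/s.
The evaporator receives (1−α)·2680 of feed at 0.478 C and removes 0.501 of that C:
0.501×0.478×(1−α)×2680 = 331.81
(1−α) = 331.81/641.8 = 0.5170;  α = 0.4830.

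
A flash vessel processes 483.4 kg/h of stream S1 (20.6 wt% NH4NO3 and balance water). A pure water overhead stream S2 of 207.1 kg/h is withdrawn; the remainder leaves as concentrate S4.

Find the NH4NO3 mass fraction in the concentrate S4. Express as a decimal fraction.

NH4NO3 is not removed: 483.4×0.206 = 99.58 kg/h of NH4NO3 enters S4.
Concentrate = 483.4 − 207.1 = 276.3 kg/h.
Mass fraction = 99.58/276.3 = 0.3604.

0.3604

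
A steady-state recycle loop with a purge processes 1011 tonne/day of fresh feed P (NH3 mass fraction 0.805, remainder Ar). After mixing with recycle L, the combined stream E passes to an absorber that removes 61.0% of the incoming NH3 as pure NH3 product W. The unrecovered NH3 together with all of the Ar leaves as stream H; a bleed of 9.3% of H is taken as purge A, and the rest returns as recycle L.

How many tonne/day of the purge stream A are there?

Ar enters only via P and leaves only via the purge: 1011×0.195 = 0.093×(Ar in H), and the absorber passes all Ar, so Ar in E = Ar in H = 2119.8 tonne/day.
NH3 in E: m_A = 1011×0.805 + (1−0.093)·(1−0.610)·m_A, so m_A = 813.86/0.6463 = 1259.3 tonne/day.
H = (1−0.610)×1259.3 + 2119.8 = 2611 tonne/day.
Purge A = 0.093×2611 = 242.82 tonne/day.

242.8 tonne/day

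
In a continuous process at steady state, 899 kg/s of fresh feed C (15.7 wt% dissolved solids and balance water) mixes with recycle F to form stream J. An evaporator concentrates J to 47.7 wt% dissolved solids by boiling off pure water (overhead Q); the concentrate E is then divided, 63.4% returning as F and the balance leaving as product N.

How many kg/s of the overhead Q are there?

603.1 kg/s

Overall dissolved solids balance (none leaves overhead): dissolved solids in fresh feed = dissolved solids in product, i.e. 899×0.157 = (1−0.634)·E·0.477.
E = 141.14/(0.477×0.366) = 808.46 kg/s.
Recycle F = 0.634×808.46 = 512.57 kg/s.
Combined feed J = 899 + 512.57 = 1411.6 kg/s.
Overhead Q = J − E = 1411.6 − 808.46 = 603.1 kg/s.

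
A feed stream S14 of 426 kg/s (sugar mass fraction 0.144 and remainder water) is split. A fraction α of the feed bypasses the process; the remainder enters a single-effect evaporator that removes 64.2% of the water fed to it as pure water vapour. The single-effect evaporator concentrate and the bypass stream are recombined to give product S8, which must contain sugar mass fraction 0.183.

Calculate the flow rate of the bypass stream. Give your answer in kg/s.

All 426×0.144 = 61.344 kg/s of sugar reaches S8, so S8 = 61.344/0.183 = 335.21 kg/s and vapour = 90.787 kg/s.
The evaporator receives (1−α)·426 of feed at 0.856 water and removes 0.642 of that water:
0.642×0.856×(1−α)×426 = 90.787
(1−α) = 90.787/234.11 = 0.3878;  α = 0.6122.
Bypass flow = 0.6122×426 = 260.8 kg/s.

260.8 kg/s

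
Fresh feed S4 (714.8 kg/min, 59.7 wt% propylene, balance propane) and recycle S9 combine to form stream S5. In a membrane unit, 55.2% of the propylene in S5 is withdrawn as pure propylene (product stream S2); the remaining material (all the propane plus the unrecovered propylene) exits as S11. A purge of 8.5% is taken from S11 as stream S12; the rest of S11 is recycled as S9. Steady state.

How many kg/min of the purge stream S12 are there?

propane enters only via S4 and leaves only via the purge: 714.8×0.403 = 0.085×(propane in S11), and the membrane unit passes all propane, so propane in S5 = propane in S11 = 3389 kg/min.
propylene in S5: m_A = 714.8×0.597 + (1−0.085)·(1−0.552)·m_A, so m_A = 426.74/0.5901 = 723.18 kg/min.
S11 = (1−0.552)×723.18 + 3389 = 3713 kg/min.
Purge S12 = 0.085×3713 = 315.6 kg/min.

315.6 kg/min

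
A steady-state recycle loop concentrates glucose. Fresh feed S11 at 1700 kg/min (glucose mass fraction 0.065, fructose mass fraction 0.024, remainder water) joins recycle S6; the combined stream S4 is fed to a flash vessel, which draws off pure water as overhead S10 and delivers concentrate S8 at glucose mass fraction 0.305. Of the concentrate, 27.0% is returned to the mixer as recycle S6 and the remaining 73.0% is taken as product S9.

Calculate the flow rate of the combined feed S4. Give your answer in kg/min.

Overall glucose balance (none leaves overhead): glucose in fresh feed = glucose in product, i.e. 1700×0.065 = (1−0.270)·S8·0.305.
S8 = 110.5/(0.305×0.730) = 496.29 kg/min.
Recycle S6 = 0.270×496.29 = 134 kg/min.
Combined feed S4 = 1700 + 134 = 1834 kg/min.

1834 kg/min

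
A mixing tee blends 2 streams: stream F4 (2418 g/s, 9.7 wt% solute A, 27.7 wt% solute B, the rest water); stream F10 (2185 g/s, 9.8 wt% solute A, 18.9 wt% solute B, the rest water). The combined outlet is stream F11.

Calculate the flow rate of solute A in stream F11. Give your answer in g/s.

448.7 g/s

solute A out = solute A in = 2418×0.097 + 2185×0.098 = 448.68 g/s.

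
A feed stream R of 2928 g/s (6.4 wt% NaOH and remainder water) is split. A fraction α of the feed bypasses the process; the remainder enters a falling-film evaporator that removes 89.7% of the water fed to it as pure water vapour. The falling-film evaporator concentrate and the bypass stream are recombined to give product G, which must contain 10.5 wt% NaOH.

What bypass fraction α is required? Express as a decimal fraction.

0.535

All 2928×0.064 = 187.39 g/s of NaOH reaches G, so G = 187.39/0.105 = 1784.7 g/s and vapour = 1143.3 g/s.
The evaporator receives (1−α)·2928 of feed at 0.936 water and removes 0.897 of that water:
0.897×0.936×(1−α)×2928 = 1143.3
(1−α) = 1143.3/2458.3 = 0.4651;  α = 0.5349.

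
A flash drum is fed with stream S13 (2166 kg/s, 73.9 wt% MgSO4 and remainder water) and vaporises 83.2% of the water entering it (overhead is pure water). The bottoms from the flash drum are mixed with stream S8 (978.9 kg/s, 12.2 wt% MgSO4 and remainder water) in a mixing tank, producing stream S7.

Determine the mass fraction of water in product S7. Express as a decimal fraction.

0.357

Vapour removed = 0.832×0.261×2166 = 470.35 kg/s; concentrate = 1695.6 kg/s.
water reaching the mixer = 94.975 (from concentrate) + 978.9×0.878 = 954.45 kg/s.
Product flow = 1695.6 + 978.9 = 2674.5 kg/s; water fraction = 0.357.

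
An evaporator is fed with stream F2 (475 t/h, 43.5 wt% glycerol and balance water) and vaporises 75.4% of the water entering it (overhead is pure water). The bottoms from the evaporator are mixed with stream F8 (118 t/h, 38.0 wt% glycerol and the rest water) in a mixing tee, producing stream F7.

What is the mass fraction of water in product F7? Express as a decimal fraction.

0.356

Vapour removed = 0.754×0.565×475 = 202.35 t/h; concentrate = 272.65 t/h.
water reaching the mixer = 66.02 (from concentrate) + 118×0.620 = 139.18 t/h.
Product flow = 272.65 + 118 = 390.65 t/h; water fraction = 0.356.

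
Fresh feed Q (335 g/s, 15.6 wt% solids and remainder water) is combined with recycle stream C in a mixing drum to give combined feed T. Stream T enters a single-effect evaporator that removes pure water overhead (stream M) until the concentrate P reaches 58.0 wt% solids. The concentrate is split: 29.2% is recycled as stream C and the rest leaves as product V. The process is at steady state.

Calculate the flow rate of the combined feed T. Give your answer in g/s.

Overall solids balance (none leaves overhead): solids in fresh feed = solids in product, i.e. 335×0.156 = (1−0.292)·P·0.580.
P = 52.26/(0.580×0.708) = 127.26 g/s.
Recycle C = 0.292×127.26 = 37.161 g/s.
Combined feed T = 335 + 37.161 = 372.16 g/s.

372.2 g/s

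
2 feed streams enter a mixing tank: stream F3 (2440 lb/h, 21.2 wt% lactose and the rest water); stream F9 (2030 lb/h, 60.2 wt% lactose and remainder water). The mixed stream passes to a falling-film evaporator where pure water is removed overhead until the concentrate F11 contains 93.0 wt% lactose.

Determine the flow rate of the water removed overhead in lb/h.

lactose entering = 2440×0.212 + 2030×0.602 = 1739.3 lb/h.
All lactose reports to F11, so F11 = 1739.3/0.930 = 1870.3 lb/h.
Total feed = 4470 lb/h; overhead = 4470 − 1870.3 = 2599.7 lb/h.

2600 lb/h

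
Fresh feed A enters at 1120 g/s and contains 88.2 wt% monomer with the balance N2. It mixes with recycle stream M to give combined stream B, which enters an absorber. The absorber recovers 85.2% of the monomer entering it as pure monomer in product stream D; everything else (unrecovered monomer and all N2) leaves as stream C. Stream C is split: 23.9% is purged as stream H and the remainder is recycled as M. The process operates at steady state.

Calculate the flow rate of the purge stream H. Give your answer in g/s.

N2 enters only via A and leaves only via the purge: 1120×0.118 = 0.239×(N2 in C), and the absorber passes all N2, so N2 in B = N2 in C = 552.97 g/s.
monomer in B: m_A = 1120×0.882 + (1−0.239)·(1−0.852)·m_A, so m_A = 987.84/0.8874 = 1113.2 g/s.
C = (1−0.852)×1113.2 + 552.97 = 717.73 g/s.
Purge H = 0.239×717.73 = 171.54 g/s.

171.5 g/s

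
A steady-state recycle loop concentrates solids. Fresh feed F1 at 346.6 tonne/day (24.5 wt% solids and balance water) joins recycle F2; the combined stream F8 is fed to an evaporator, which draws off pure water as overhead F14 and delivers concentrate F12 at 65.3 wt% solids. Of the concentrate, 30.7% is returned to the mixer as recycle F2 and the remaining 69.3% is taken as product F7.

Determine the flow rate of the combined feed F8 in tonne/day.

Overall solids balance (none leaves overhead): solids in fresh feed = solids in product, i.e. 346.6×0.245 = (1−0.307)·F12·0.653.
F12 = 84.917/(0.653×0.693) = 187.65 tonne/day.
Recycle F2 = 0.307×187.65 = 57.609 tonne/day.
Combined feed F8 = 346.6 + 57.609 = 404.21 tonne/day.

404.2 tonne/day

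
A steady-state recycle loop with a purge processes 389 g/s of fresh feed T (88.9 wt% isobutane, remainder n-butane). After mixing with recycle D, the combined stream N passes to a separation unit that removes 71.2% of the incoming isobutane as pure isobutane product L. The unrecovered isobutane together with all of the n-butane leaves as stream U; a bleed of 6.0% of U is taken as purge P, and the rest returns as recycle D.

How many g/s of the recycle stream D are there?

804.8 g/s

n-butane enters only via T and leaves only via the purge: 389×0.111 = 0.060×(n-butane in U), and the separation unit passes all n-butane, so n-butane in N = n-butane in U = 719.65 g/s.
isobutane in N: m_A = 389×0.889 + (1−0.060)·(1−0.712)·m_A, so m_A = 345.82/0.7293 = 474.2 g/s.
U = (1−0.712)×474.2 + 719.65 = 856.22 g/s.
Recycle D = (1−0.060)×856.22 = 804.85 g/s.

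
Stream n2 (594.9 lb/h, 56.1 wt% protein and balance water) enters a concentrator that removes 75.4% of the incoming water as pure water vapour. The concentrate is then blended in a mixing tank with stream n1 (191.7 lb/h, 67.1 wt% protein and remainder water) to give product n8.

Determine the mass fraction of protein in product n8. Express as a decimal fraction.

0.784

Vapour removed = 0.754×0.439×594.9 = 196.92 lb/h; concentrate = 397.98 lb/h.
protein reaching the mixer = 333.74 (from concentrate) + 191.7×0.671 = 462.37 lb/h.
Product flow = 397.98 + 191.7 = 589.68 lb/h; protein fraction = 0.784.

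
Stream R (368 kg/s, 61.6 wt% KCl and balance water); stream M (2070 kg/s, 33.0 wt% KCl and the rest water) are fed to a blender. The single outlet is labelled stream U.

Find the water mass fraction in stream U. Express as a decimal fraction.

0.6268

Total flow out = 368 + 2070 = 2438 kg/s.
water in = 368×0.384 + 2070×0.670 = 1528.2 kg/s.
water mass fraction in U = 1528.2/2438 = 0.6268.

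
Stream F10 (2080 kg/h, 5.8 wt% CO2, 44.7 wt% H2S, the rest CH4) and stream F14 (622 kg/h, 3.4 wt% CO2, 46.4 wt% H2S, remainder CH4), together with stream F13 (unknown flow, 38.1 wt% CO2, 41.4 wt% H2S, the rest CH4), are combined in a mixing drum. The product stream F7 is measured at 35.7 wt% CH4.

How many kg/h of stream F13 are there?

Let F13 be the unknown flow. Total out = 2702 + F13.
CH4 balance: 1341.8 + 0.205·F13 = 0.357·(2702 + F13)
(0.205 − 0.357)·F13 = 0.357×2702 − 1341.8 = -377.23
F13 = -377.23 / -0.152 = 2481.8 kg/h

2482 kg/h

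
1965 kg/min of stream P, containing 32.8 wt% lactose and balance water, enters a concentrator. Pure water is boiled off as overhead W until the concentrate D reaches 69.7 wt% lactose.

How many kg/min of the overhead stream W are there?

lactose is conserved: 1965×0.328 = 644.52 kg/min all reports to the concentrate.
Concentrate = 644.52/(target fraction) = 924.71 kg/min.
Overhead = 1965 − 924.71 = 1040.3 kg/min.

1040 kg/min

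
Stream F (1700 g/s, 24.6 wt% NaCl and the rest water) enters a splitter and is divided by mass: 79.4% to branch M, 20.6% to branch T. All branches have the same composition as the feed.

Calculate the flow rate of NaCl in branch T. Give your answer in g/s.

86.15 g/s

Branch T total = 0.206×1700 = 350.2 g/s.
NaCl in T = 0.246×350.2 = 86.149 g/s.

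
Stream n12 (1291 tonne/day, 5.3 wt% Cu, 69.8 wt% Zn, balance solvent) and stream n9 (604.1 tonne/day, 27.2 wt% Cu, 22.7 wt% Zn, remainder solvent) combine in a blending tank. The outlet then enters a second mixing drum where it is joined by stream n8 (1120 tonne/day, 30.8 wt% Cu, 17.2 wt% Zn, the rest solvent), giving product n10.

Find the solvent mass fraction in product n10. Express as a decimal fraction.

Overall, product flow = 3015.1 tonne/day.
solvent in = 1291×0.249 + 604.1×0.501 + 1120×0.520 = 1206.5 tonne/day.
solvent fraction in n10 = 0.400.

0.400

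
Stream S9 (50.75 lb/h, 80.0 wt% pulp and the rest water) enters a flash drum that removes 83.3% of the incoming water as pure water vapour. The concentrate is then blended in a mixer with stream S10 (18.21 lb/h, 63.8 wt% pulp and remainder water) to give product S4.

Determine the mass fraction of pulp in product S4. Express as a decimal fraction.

0.863

Vapour removed = 0.833×0.200×50.75 = 8.455 lb/h; concentrate = 42.295 lb/h.
pulp reaching the mixer = 40.6 (from concentrate) + 18.21×0.638 = 52.218 lb/h.
Product flow = 42.295 + 18.21 = 60.505 lb/h; pulp fraction = 0.863.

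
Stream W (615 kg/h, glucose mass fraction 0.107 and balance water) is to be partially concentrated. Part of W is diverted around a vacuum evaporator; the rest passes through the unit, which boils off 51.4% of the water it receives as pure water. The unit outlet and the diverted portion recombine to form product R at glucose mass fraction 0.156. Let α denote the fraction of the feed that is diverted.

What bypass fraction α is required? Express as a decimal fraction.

All 615×0.107 = 65.805 kg/h of glucose reaches R, so R = 65.805/0.156 = 421.83 kg/h and vapour = 193.17 kg/h.
The evaporator receives (1−α)·615 of feed at 0.893 water and removes 0.514 of that water:
0.514×0.893×(1−α)×615 = 193.17
(1−α) = 193.17/282.29 = 0.6843;  α = 0.3157.

0.316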